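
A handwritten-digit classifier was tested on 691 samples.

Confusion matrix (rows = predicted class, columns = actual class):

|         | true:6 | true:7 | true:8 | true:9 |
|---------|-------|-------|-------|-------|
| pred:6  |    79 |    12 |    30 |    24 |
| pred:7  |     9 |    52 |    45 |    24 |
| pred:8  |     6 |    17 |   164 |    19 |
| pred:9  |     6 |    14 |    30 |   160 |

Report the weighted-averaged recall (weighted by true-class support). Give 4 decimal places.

0.6585

Per-class recall (TP/(TP+FN)):
  6: TP=79, FN=9+6+6=21 → 79/100 = 0.79000
  7: TP=52, FN=12+17+14=43 → 52/95 = 0.54737
  8: TP=164, FN=30+45+30=105 → 164/269 = 0.60967
  9: TP=160, FN=24+24+19=67 → 160/227 = 0.70485
Weighted-recall = Σ (supportᵢ/N)·recallᵢ with N=691: (100/691)·0.79000 + (95/691)·0.54737 + (269/691)·0.60967 + (227/691)·0.70485 = 0.6585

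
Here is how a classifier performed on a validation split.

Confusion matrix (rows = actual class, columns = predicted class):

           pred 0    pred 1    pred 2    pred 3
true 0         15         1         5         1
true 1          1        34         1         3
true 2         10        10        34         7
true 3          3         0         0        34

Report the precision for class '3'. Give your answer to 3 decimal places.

0.756

Treat '3' as positive and all other classes as negative.
precision = TP/(TP+FP).
3: TP=34, FP=1+3+7=11 → 34/45 = 0.7556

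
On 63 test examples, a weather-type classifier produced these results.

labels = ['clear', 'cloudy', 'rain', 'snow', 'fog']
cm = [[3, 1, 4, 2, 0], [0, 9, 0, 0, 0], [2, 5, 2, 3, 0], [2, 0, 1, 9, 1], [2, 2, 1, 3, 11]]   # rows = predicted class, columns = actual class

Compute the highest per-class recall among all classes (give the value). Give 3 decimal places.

Per-class recall (TP/(TP+FN)):
  clear: TP=3, FN=0+2+2+2=6 → 3/9 = 0.3333
  cloudy: TP=9, FN=1+5+0+2=8 → 9/17 = 0.5294
  rain: TP=2, FN=4+0+1+1=6 → 2/8 = 0.2500
  snow: TP=9, FN=2+0+3+3=8 → 9/17 = 0.5294
  fog: TP=11, FN=0+0+0+1=1 → 11/12 = 0.9167
Highest is class 'fog' with recall = 0.917.

0.917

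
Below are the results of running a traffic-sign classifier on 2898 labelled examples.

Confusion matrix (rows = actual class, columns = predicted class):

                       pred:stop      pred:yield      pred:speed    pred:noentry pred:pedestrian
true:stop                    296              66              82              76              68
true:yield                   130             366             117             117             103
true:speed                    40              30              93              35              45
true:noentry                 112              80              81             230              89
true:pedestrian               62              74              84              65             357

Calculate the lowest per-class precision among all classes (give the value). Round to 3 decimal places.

0.204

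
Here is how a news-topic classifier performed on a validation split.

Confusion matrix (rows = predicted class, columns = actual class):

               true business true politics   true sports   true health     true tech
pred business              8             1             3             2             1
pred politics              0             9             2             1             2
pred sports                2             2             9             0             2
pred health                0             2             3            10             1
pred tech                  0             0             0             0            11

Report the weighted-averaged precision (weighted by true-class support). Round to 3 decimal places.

0.699

Per-class precision (TP/(TP+FP)):
  business: TP=8, FP=1+3+2+1=7 → 8/15 = 0.5333
  politics: TP=9, FP=0+2+1+2=5 → 9/14 = 0.6429
  sports: TP=9, FP=2+2+0+2=6 → 9/15 = 0.6000
  health: TP=10, FP=0+2+3+1=6 → 10/16 = 0.6250
  tech: TP=11, FP=0+0+0+0=0 → 11/11 = 1.0000
Weighted-precision = Σ (supportᵢ/N)·precisionᵢ with N=71: (10/71)·0.5333 + (14/71)·0.6429 + (17/71)·0.6000 + (13/71)·0.6250 + (17/71)·1.0000 = 0.699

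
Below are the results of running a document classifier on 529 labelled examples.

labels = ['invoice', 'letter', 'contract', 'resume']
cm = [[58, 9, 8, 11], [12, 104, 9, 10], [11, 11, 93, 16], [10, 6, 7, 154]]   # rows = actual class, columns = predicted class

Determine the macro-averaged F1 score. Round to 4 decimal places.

0.7568

Per-class F1 score (2·TP/(2·TP+FP+FN)):
  invoice: TP=58, FP=12+11+10=33, FN=9+8+11=28 → 116/177 = 0.65537
  letter: TP=104, FP=9+11+6=26, FN=12+9+10=31 → 208/265 = 0.78491
  contract: TP=93, FP=8+9+7=24, FN=11+11+16=38 → 186/248 = 0.75000
  resume: TP=154, FP=11+10+16=37, FN=10+6+7=23 → 308/368 = 0.83696
Macro-F1 score = mean = (0.65537 + 0.78491 + 0.75000 + 0.83696) / 4 = 0.7568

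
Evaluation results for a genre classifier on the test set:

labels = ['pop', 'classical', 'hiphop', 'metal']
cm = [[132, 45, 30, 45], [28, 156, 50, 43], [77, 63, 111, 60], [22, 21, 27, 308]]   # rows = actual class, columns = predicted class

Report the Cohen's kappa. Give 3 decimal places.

Observed agreement pₒ = trace/N = 707/1218 = 0.5805
Expected agreement pₑ = Σ (rowᵢ·colᵢ)/N² = (252·259 + 277·285 + 311·218 + 378·456)/1218² = 0.2591
κ = (pₒ − pₑ)/(1 − pₑ) = (0.5805 − 0.2591)/(1 − 0.2591) = 0.434

0.434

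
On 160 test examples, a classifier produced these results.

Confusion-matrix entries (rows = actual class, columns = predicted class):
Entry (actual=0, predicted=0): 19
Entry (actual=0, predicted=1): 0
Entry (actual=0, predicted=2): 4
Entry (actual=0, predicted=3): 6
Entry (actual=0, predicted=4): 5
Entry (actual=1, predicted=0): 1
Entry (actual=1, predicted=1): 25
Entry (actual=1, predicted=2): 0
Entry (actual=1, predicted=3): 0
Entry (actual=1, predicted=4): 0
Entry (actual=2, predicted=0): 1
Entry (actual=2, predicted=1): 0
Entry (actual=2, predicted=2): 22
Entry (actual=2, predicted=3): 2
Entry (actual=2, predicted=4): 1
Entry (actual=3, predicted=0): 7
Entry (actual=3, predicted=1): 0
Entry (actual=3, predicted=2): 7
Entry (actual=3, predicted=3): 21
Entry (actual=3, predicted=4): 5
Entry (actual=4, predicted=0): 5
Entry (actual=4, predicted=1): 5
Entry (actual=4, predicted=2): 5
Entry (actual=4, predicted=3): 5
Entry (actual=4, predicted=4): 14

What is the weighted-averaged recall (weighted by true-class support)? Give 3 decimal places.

Per-class recall (TP/(TP+FN)):
  0: TP=19, FN=0+4+6+5=15 → 19/34 = 0.5588
  1: TP=25, FN=1+0+0+0=1 → 25/26 = 0.9615
  2: TP=22, FN=1+0+2+1=4 → 22/26 = 0.8462
  3: TP=21, FN=7+0+7+5=19 → 21/40 = 0.5250
  4: TP=14, FN=5+5+5+5=20 → 14/34 = 0.4118
Weighted-recall = Σ (supportᵢ/N)·recallᵢ with N=160: (34/160)·0.5588 + (26/160)·0.9615 + (26/160)·0.8462 + (40/160)·0.5250 + (34/160)·0.4118 = 0.631

0.631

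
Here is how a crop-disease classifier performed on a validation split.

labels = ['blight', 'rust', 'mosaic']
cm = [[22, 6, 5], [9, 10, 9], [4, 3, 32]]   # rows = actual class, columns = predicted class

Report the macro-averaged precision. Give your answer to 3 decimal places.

0.617

Per-class precision (TP/(TP+FP)):
  blight: TP=22, FP=9+4=13 → 22/35 = 0.6286
  rust: TP=10, FP=6+3=9 → 10/19 = 0.5263
  mosaic: TP=32, FP=5+9=14 → 32/46 = 0.6957
Macro-precision = mean = (0.6286 + 0.5263 + 0.6957) / 3 = 0.617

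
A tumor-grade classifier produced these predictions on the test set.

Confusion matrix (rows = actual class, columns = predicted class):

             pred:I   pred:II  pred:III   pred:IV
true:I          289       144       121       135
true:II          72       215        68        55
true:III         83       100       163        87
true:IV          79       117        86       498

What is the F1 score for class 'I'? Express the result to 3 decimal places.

0.477

F1 score = 2·TP/(2·TP+FP+FN).
I: TP=289, FP=72+83+79=234, FN=144+121+135=400 → 578/1212 = 0.4769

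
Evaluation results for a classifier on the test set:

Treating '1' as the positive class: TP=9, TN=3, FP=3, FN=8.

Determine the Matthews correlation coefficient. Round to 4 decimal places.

0.0259

MCC = (TP·TN − FP·FN) / √((TP+FP)(TP+FN)(TN+FP)(TN+FN))
Numerator = 9·3 − 3·8 = 3
Denominator = √(12·17·6·11) = √13464 = 116.0345
MCC = 3 / 116.0345 = 0.0259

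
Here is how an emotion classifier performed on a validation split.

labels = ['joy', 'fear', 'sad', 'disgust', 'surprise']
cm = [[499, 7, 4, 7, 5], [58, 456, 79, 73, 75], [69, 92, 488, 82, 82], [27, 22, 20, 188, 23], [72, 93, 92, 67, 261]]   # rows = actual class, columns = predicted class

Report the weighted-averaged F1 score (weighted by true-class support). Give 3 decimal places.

0.637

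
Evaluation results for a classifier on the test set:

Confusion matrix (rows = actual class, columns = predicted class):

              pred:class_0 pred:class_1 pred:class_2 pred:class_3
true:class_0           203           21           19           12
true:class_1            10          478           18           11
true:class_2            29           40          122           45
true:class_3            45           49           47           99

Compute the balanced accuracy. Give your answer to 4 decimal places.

0.6625

Balanced accuracy = mean of per-class recall.
  class_0: recall = 203/255 = 0.79608
  class_1: recall = 478/517 = 0.92456
  class_2: recall = 122/236 = 0.51695
  class_3: recall = 99/240 = 0.41250
Mean = (0.79608 + 0.92456 + 0.51695 + 0.41250) / 4 = 0.6625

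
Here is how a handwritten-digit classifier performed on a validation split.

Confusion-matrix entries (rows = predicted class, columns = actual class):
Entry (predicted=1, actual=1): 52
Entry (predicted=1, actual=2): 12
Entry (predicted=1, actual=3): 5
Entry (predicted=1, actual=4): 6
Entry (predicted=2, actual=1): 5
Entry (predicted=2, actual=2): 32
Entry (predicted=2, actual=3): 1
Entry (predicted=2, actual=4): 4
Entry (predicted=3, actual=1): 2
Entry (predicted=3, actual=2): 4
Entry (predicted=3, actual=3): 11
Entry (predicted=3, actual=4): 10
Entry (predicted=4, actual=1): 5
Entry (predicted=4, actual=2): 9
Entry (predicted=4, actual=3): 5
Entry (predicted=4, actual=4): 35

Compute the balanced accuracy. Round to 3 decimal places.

Balanced accuracy = mean of per-class recall.
  1: recall = 52/64 = 0.8125
  2: recall = 32/57 = 0.5614
  3: recall = 11/22 = 0.5000
  4: recall = 35/55 = 0.6364
Mean = (0.8125 + 0.5614 + 0.5000 + 0.6364) / 4 = 0.628

0.628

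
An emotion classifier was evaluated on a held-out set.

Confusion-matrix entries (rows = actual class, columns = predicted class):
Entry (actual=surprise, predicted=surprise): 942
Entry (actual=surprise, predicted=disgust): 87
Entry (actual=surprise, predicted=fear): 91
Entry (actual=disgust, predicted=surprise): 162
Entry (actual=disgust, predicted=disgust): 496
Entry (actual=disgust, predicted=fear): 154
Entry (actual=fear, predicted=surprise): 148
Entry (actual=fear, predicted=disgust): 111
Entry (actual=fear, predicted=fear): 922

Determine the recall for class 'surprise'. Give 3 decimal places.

0.841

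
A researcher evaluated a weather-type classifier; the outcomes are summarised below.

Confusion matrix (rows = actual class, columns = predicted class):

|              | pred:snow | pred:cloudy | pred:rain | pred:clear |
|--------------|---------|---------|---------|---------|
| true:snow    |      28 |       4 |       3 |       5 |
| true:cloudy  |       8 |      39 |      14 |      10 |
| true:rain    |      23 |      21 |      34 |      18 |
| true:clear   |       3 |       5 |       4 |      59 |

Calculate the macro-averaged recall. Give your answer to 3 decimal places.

Per-class recall (TP/(TP+FN)):
  snow: TP=28, FN=4+3+5=12 → 28/40 = 0.7000
  cloudy: TP=39, FN=8+14+10=32 → 39/71 = 0.5493
  rain: TP=34, FN=23+21+18=62 → 34/96 = 0.3542
  clear: TP=59, FN=3+5+4=12 → 59/71 = 0.8310
Macro-recall = mean = (0.7000 + 0.5493 + 0.3542 + 0.8310) / 4 = 0.609

0.609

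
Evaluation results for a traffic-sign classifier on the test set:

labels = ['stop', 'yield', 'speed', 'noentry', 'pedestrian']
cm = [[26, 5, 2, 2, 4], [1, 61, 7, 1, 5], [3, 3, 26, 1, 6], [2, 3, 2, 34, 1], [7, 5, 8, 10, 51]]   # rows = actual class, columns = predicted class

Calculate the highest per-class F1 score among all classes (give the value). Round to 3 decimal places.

Per-class F1 score (2·TP/(2·TP+FP+FN)):
  stop: TP=26, FP=1+3+2+7=13, FN=5+2+2+4=13 → 52/78 = 0.6667
  yield: TP=61, FP=5+3+3+5=16, FN=1+7+1+5=14 → 122/152 = 0.8026
  speed: TP=26, FP=2+7+2+8=19, FN=3+3+1+6=13 → 52/84 = 0.6190
  noentry: TP=34, FP=2+1+1+10=14, FN=2+3+2+1=8 → 68/90 = 0.7556
  pedestrian: TP=51, FP=4+5+6+1=16, FN=7+5+8+10=30 → 102/148 = 0.6892
Highest is class 'yield' with F1 score = 0.803.

0.803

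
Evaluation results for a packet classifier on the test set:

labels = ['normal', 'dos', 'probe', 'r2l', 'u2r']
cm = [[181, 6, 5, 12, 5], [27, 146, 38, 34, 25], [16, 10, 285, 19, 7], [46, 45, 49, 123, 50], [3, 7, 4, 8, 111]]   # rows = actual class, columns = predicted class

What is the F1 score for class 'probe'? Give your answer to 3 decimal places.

0.794

F1 score = 2·TP/(2·TP+FP+FN).
probe: TP=285, FP=5+38+49+4=96, FN=16+10+19+7=52 → 570/718 = 0.7939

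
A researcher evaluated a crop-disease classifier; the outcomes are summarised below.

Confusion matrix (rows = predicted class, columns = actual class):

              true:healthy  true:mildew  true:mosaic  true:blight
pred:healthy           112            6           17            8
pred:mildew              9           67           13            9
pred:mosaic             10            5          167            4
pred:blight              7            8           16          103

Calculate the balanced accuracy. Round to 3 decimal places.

0.801

Balanced accuracy = mean of per-class recall.
  healthy: recall = 112/138 = 0.8116
  mildew: recall = 67/86 = 0.7791
  mosaic: recall = 167/213 = 0.7840
  blight: recall = 103/124 = 0.8306
Mean = (0.8116 + 0.7791 + 0.7840 + 0.8306) / 4 = 0.801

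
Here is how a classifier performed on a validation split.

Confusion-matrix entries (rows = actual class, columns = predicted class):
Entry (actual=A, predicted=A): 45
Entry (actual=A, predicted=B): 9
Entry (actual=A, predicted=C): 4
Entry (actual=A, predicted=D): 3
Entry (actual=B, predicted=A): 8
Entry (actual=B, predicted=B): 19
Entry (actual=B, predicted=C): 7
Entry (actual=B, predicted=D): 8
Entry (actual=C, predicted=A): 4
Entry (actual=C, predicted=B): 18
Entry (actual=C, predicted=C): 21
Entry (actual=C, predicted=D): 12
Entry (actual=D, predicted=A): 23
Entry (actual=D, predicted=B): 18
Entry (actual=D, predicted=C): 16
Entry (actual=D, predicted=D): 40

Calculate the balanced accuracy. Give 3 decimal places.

0.496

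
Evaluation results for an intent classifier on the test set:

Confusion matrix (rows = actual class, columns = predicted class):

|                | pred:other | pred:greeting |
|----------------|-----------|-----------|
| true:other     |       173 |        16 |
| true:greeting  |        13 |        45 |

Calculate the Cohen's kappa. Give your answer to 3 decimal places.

Observed agreement pₒ = trace/N = 218/247 = 0.8826
Expected agreement pₑ = Σ (rowᵢ·colᵢ)/N² = (189·186 + 58·61)/247² = 0.6342
κ = (pₒ − pₑ)/(1 − pₑ) = (0.8826 − 0.6342)/(1 − 0.6342) = 0.679

0.679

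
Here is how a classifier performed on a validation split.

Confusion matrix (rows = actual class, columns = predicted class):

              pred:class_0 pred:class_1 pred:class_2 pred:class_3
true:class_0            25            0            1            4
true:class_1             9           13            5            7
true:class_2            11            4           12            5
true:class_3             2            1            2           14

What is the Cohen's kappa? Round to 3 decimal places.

Observed agreement pₒ = trace/N = 64/115 = 0.5565
Expected agreement pₑ = Σ (rowᵢ·colᵢ)/N² = (30·47 + 34·18 + 32·20 + 19·30)/115² = 0.2444
κ = (pₒ − pₑ)/(1 − pₑ) = (0.5565 − 0.2444)/(1 − 0.2444) = 0.413

0.413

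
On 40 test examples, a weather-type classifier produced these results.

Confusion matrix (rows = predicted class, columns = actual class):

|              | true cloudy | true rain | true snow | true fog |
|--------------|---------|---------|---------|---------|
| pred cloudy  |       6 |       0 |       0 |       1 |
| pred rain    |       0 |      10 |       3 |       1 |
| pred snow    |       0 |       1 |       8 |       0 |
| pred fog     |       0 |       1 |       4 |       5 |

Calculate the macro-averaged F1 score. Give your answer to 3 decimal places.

0.737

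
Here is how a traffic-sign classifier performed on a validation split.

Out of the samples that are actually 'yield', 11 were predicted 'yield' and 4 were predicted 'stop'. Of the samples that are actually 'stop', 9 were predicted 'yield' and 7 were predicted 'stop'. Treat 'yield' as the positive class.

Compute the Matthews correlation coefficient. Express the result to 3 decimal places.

0.178

MCC = (TP·TN − FP·FN) / √((TP+FP)(TP+FN)(TN+FP)(TN+FN))
Numerator = 11·7 − 9·4 = 41
Denominator = √(20·15·16·11) = √52800 = 229.7825
MCC = 41 / 229.7825 = 0.178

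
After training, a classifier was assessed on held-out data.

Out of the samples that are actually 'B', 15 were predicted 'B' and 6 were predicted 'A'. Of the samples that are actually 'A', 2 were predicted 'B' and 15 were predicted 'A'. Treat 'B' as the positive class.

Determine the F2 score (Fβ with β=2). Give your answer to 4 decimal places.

Fβ = (1+β²)·TP / ((1+β²)·TP + β²·FN + FP), with β²=4
= 5·15 / (5·15 + 4·6 + 2) = 0.7426

0.7426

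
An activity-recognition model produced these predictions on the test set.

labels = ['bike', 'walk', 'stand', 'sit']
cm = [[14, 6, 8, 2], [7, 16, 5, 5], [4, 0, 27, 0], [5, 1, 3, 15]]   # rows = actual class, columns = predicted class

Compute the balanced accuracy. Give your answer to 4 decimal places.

Balanced accuracy = mean of per-class recall.
  bike: recall = 14/30 = 0.46667
  walk: recall = 16/33 = 0.48485
  stand: recall = 27/31 = 0.87097
  sit: recall = 15/24 = 0.62500
Mean = (0.46667 + 0.48485 + 0.87097 + 0.62500) / 4 = 0.6119

0.6119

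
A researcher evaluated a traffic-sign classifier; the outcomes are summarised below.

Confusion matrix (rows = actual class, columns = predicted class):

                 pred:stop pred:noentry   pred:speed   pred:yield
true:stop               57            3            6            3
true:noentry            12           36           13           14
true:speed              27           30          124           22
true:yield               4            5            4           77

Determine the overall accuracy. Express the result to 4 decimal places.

0.6728

Accuracy = trace / total = (57+36+124+77=294) / 437 = 294/437 = 0.6728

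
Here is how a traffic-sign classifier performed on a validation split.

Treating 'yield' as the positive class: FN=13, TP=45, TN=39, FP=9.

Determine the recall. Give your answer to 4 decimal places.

Recall = TP/(TP+FN) = 45/(45+13) = 45/58 = 0.7759

0.7759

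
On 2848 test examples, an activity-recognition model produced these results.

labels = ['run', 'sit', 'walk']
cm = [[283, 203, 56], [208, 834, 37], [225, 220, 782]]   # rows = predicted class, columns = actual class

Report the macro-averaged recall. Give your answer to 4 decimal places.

Per-class recall (TP/(TP+FN)):
  run: TP=283, FN=208+225=433 → 283/716 = 0.39525
  sit: TP=834, FN=203+220=423 → 834/1257 = 0.66348
  walk: TP=782, FN=56+37=93 → 782/875 = 0.89371
Macro-recall = mean = (0.39525 + 0.66348 + 0.89371) / 3 = 0.6508

0.6508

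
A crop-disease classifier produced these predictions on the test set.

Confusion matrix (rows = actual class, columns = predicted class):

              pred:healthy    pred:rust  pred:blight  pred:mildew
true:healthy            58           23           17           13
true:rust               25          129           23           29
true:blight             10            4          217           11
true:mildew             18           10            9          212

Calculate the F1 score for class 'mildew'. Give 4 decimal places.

0.8249

One-vs-rest for 'mildew': TP = diagonal; FP = other classes predicted 'mildew'; FN = 'mildew' predicted as other.
F1 score = 2·TP/(2·TP+FP+FN).
mildew: TP=212, FP=13+29+11=53, FN=18+10+9=37 → 424/514 = 0.82490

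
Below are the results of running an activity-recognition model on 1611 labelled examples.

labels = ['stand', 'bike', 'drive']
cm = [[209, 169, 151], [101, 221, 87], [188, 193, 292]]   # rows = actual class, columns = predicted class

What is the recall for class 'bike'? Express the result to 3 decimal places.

0.540

One-vs-rest for 'bike': TP = diagonal; FP = other classes predicted 'bike'; FN = 'bike' predicted as other.
recall = TP/(TP+FN).
bike: TP=221, FN=101+87=188 → 221/409 = 0.5403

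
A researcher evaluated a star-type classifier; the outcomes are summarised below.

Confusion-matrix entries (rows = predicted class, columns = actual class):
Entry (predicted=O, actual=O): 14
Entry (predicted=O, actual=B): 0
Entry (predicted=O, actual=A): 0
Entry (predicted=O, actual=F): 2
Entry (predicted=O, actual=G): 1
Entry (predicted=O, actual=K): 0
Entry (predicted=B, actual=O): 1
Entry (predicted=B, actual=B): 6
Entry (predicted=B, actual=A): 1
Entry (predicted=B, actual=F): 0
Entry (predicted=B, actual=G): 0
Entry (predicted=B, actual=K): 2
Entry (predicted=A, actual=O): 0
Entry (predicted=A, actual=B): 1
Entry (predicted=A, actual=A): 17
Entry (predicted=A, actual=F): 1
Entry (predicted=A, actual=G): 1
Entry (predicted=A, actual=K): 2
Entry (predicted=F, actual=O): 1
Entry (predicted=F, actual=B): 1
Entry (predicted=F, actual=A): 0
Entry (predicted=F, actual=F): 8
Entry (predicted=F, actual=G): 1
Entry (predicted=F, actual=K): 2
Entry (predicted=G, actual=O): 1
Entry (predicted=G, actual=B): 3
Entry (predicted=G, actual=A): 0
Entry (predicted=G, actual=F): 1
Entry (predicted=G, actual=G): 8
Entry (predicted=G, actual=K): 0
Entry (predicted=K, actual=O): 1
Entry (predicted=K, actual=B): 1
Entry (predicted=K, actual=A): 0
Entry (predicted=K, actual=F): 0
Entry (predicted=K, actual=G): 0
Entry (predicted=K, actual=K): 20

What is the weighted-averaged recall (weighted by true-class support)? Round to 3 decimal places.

0.753

Per-class recall (TP/(TP+FN)):
  O: TP=14, FN=1+0+1+1+1=4 → 14/18 = 0.7778
  B: TP=6, FN=0+1+1+3+1=6 → 6/12 = 0.5000
  A: TP=17, FN=0+1+0+0+0=1 → 17/18 = 0.9444
  F: TP=8, FN=2+0+1+1+0=4 → 8/12 = 0.6667
  G: TP=8, FN=1+0+1+1+0=3 → 8/11 = 0.7273
  K: TP=20, FN=0+2+2+2+0=6 → 20/26 = 0.7692
Weighted-recall = Σ (supportᵢ/N)·recallᵢ with N=97: (18/97)·0.7778 + (12/97)·0.5000 + (18/97)·0.9444 + (12/97)·0.6667 + (11/97)·0.7273 + (26/97)·0.7692 = 0.753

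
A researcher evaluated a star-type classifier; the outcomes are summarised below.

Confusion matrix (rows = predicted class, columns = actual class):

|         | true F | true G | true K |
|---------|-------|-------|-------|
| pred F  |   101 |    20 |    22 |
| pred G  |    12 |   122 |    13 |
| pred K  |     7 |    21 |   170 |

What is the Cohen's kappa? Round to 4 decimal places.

Observed agreement pₒ = trace/N = 393/488 = 0.80533
Expected agreement pₑ = Σ (rowᵢ·colᵢ)/N² = (120·143 + 163·147 + 205·198)/488² = 0.34312
κ = (pₒ − pₑ)/(1 − pₑ) = (0.80533 − 0.34312)/(1 − 0.34312) = 0.7036

0.7036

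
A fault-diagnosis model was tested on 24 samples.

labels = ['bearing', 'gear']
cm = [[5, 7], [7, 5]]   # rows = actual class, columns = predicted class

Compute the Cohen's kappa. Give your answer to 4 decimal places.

-0.1667

Observed agreement pₒ = trace/N = 10/24 = 0.41667
Expected agreement pₑ = Σ (rowᵢ·colᵢ)/N² = (12·12 + 12·12)/24² = 0.50000
κ = (pₒ − pₑ)/(1 − pₑ) = (0.41667 − 0.50000)/(1 − 0.50000) = -0.1667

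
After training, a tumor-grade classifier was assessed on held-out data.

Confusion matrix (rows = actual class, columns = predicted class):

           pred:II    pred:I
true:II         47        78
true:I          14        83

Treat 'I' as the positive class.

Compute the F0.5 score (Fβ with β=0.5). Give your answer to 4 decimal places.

Fβ = (1+β²)·TP / ((1+β²)·TP + β²·FN + FP), with β²=1/4
= 1.25·83 / (1.25·83 + 0.25·14 + 78) = 0.5601

0.5601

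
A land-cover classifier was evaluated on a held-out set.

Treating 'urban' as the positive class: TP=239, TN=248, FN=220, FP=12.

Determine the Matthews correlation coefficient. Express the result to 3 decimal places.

0.478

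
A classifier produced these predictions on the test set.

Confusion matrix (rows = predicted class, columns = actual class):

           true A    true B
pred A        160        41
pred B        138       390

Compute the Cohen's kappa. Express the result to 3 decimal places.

Observed agreement pₒ = trace/N = 550/729 = 0.7545
Expected agreement pₑ = Σ (rowᵢ·colᵢ)/N² = (298·201 + 431·528)/729² = 0.5409
κ = (pₒ − pₑ)/(1 − pₑ) = (0.7545 − 0.5409)/(1 − 0.5409) = 0.465

0.465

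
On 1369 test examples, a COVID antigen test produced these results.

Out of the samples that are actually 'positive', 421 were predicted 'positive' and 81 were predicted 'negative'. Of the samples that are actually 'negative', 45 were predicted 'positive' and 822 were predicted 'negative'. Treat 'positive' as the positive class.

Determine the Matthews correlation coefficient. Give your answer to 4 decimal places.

MCC = (TP·TN − FP·FN) / √((TP+FP)(TP+FN)(TN+FP)(TN+FN))
Numerator = 421·822 − 45·81 = 342417
Denominator = √(466·502·867·903) = √183145596732 = 427955.1340
MCC = 342417 / 427955.1340 = 0.8001

0.8001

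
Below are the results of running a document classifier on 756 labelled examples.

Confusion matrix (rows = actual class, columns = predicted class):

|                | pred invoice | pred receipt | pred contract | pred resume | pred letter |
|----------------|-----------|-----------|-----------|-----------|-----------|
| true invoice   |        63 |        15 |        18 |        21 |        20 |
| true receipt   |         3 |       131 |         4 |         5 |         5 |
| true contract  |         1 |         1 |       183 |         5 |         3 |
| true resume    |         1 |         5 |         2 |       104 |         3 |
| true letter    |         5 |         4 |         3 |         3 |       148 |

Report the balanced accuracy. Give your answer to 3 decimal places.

Balanced accuracy = mean of per-class recall.
  invoice: recall = 63/137 = 0.4599
  receipt: recall = 131/148 = 0.8851
  contract: recall = 183/193 = 0.9482
  resume: recall = 104/115 = 0.9043
  letter: recall = 148/163 = 0.9080
Mean = (0.4599 + 0.8851 + 0.9482 + 0.9043 + 0.9080) / 5 = 0.821

0.821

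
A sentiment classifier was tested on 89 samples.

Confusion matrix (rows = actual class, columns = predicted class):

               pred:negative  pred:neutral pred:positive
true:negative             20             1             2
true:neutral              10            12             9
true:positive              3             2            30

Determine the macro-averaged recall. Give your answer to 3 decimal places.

0.705

Per-class recall (TP/(TP+FN)):
  negative: TP=20, FN=1+2=3 → 20/23 = 0.8696
  neutral: TP=12, FN=10+9=19 → 12/31 = 0.3871
  positive: TP=30, FN=3+2=5 → 30/35 = 0.8571
Macro-recall = mean = (0.8696 + 0.3871 + 0.8571) / 3 = 0.705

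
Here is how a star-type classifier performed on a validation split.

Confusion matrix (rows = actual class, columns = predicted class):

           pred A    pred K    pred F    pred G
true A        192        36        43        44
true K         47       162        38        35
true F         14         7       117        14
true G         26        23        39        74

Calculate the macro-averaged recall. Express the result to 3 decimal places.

0.603

Per-class recall (TP/(TP+FN)):
  A: TP=192, FN=36+43+44=123 → 192/315 = 0.6095
  K: TP=162, FN=47+38+35=120 → 162/282 = 0.5745
  F: TP=117, FN=14+7+14=35 → 117/152 = 0.7697
  G: TP=74, FN=26+23+39=88 → 74/162 = 0.4568
Macro-recall = mean = (0.6095 + 0.5745 + 0.7697 + 0.4568) / 4 = 0.603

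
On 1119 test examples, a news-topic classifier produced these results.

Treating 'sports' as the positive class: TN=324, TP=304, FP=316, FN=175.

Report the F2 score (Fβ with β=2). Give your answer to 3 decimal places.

0.599

Fβ = (1+β²)·TP / ((1+β²)·TP + β²·FN + FP), with β²=4
= 5·304 / (5·304 + 4·175 + 316) = 0.599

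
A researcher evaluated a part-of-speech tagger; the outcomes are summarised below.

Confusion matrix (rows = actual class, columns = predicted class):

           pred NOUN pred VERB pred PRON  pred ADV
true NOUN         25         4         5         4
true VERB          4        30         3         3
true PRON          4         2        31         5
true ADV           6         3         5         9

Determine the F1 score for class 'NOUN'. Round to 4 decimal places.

F1 score = 2·TP/(2·TP+FP+FN).
NOUN: TP=25, FP=4+4+6=14, FN=4+5+4=13 → 50/77 = 0.64935

0.6494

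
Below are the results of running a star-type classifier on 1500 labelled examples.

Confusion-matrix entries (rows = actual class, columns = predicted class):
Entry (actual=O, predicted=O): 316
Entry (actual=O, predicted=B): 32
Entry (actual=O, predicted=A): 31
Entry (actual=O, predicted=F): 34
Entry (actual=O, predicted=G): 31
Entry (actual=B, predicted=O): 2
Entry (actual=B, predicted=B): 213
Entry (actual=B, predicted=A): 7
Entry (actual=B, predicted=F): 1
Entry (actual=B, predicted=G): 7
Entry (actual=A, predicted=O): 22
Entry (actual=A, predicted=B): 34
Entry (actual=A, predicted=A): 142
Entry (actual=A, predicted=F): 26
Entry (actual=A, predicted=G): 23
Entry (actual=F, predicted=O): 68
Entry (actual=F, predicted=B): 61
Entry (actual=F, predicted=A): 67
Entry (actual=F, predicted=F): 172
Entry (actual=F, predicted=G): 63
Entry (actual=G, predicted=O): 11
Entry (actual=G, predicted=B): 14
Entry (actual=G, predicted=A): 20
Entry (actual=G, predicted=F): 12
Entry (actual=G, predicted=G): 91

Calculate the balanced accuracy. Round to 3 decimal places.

0.645

Balanced accuracy = mean of per-class recall.
  O: recall = 316/444 = 0.7117
  B: recall = 213/230 = 0.9261
  A: recall = 142/247 = 0.5749
  F: recall = 172/431 = 0.3991
  G: recall = 91/148 = 0.6149
Mean = (0.7117 + 0.9261 + 0.5749 + 0.3991 + 0.6149) / 5 = 0.645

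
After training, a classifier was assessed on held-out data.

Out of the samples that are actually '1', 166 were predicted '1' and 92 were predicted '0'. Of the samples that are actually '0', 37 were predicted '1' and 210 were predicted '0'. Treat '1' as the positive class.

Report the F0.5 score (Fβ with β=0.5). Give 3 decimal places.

0.776

Fβ = (1+β²)·TP / ((1+β²)·TP + β²·FN + FP), with β²=1/4
= 1.25·166 / (1.25·166 + 0.25·92 + 37) = 0.776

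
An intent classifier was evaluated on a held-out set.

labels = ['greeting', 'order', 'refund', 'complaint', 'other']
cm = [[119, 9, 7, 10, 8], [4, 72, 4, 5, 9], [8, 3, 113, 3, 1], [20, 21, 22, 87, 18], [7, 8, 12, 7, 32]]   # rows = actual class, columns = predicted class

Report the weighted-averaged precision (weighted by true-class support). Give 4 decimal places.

Per-class precision (TP/(TP+FP)):
  greeting: TP=119, FP=4+8+20+7=39 → 119/158 = 0.75316
  order: TP=72, FP=9+3+21+8=41 → 72/113 = 0.63717
  refund: TP=113, FP=7+4+22+12=45 → 113/158 = 0.71519
  complaint: TP=87, FP=10+5+3+7=25 → 87/112 = 0.77679
  other: TP=32, FP=8+9+1+18=36 → 32/68 = 0.47059
Weighted-precision = Σ (supportᵢ/N)·precisionᵢ with N=609: (153/609)·0.75316 + (94/609)·0.63717 + (128/609)·0.71519 + (168/609)·0.77679 + (66/609)·0.47059 = 0.7032

0.7032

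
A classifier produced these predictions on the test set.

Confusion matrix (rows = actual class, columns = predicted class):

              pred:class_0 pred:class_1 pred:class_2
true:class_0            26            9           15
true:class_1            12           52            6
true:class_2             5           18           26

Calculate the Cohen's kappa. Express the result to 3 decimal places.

Observed agreement pₒ = trace/N = 104/169 = 0.6154
Expected agreement pₑ = Σ (rowᵢ·colᵢ)/N² = (50·43 + 70·79 + 49·47)/169² = 0.3495
κ = (pₒ − pₑ)/(1 − pₑ) = (0.6154 − 0.3495)/(1 − 0.3495) = 0.409

0.409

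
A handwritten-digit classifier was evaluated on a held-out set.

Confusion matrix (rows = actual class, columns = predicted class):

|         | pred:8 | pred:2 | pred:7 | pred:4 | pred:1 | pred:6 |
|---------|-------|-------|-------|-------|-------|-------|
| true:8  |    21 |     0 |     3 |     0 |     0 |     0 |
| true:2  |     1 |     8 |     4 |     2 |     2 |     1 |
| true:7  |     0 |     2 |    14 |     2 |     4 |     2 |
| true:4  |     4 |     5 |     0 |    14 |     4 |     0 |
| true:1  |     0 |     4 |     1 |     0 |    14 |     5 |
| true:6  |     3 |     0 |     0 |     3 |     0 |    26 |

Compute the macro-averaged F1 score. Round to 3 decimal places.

0.631

Per-class F1 score (2·TP/(2·TP+FP+FN)):
  8: TP=21, FP=1+0+4+0+3=8, FN=0+3+0+0+0=3 → 42/53 = 0.7925
  2: TP=8, FP=0+2+5+4+0=11, FN=1+4+2+2+1=10 → 16/37 = 0.4324
  7: TP=14, FP=3+4+0+1+0=8, FN=0+2+2+4+2=10 → 28/46 = 0.6087
  4: TP=14, FP=0+2+2+0+3=7, FN=4+5+0+4+0=13 → 28/48 = 0.5833
  1: TP=14, FP=0+2+4+4+0=10, FN=0+4+1+0+5=10 → 28/48 = 0.5833
  6: TP=26, FP=0+1+2+0+5=8, FN=3+0+0+3+0=6 → 52/66 = 0.7879
Macro-F1 score = mean = (0.7925 + 0.4324 + 0.6087 + 0.5833 + 0.5833 + 0.7879) / 6 = 0.631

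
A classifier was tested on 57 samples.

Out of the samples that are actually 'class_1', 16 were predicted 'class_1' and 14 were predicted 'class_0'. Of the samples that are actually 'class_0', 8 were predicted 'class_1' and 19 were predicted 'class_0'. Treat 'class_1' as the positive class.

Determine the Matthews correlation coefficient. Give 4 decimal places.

0.2397

MCC = (TP·TN − FP·FN) / √((TP+FP)(TP+FN)(TN+FP)(TN+FN))
Numerator = 16·19 − 8·14 = 192
Denominator = √(24·30·27·33) = √641520 = 800.9494
MCC = 192 / 800.9494 = 0.2397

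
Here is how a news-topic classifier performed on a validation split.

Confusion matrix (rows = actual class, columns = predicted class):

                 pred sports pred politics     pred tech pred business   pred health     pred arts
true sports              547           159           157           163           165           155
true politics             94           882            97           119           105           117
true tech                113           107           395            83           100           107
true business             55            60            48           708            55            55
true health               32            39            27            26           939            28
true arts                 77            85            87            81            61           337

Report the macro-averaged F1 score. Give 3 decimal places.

0.572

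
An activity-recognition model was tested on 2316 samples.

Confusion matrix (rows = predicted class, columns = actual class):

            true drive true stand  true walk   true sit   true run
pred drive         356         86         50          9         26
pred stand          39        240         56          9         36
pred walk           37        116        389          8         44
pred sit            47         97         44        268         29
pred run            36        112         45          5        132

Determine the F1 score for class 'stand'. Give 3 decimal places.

Take TP from the diagonal, FP from the rest of the 'stand' prediction marginal, FN from the rest of the 'stand' actual marginal.
F1 score = 2·TP/(2·TP+FP+FN).
stand: TP=240, FP=39+56+9+36=140, FN=86+116+97+112=411 → 480/1031 = 0.4656

0.466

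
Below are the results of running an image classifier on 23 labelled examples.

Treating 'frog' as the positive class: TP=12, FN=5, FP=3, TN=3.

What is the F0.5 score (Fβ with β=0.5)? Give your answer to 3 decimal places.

0.779

Fβ = (1+β²)·TP / ((1+β²)·TP + β²·FN + FP), with β²=1/4
= 1.25·12 / (1.25·12 + 0.25·5 + 3) = 0.779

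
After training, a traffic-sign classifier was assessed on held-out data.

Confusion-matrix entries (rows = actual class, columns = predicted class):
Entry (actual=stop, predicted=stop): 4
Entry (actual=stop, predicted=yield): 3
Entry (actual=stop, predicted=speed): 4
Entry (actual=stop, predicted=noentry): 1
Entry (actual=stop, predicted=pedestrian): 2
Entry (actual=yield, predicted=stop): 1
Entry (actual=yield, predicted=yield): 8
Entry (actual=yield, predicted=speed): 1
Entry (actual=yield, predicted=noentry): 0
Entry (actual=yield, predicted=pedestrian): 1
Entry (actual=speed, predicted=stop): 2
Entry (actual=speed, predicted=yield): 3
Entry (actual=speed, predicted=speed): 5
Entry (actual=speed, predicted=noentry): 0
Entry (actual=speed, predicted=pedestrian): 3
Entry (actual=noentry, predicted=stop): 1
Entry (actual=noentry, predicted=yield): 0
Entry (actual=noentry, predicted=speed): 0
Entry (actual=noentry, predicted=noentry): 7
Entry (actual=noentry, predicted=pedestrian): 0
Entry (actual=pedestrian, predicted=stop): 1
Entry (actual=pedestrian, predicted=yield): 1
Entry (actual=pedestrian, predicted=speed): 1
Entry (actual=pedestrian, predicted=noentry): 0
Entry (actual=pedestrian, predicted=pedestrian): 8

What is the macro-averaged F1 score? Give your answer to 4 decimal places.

Per-class F1 score (2·TP/(2·TP+FP+FN)):
  stop: TP=4, FP=1+2+1+1=5, FN=3+4+1+2=10 → 8/23 = 0.34783
  yield: TP=8, FP=3+3+0+1=7, FN=1+1+0+1=3 → 16/26 = 0.61538
  speed: TP=5, FP=4+1+0+1=6, FN=2+3+0+3=8 → 10/24 = 0.41667
  noentry: TP=7, FP=1+0+0+0=1, FN=1+0+0+0=1 → 14/16 = 0.87500
  pedestrian: TP=8, FP=2+1+3+0=6, FN=1+1+1+0=3 → 16/25 = 0.64000
Macro-F1 score = mean = (0.34783 + 0.61538 + 0.41667 + 0.87500 + 0.64000) / 5 = 0.5790

0.5790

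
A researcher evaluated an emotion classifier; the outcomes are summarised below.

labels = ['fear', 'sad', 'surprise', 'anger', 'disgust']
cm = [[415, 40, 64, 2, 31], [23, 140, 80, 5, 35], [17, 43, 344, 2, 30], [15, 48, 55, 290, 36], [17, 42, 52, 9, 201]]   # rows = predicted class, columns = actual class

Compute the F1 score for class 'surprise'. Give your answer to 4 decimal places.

0.6673

Treat 'surprise' as positive and all other classes as negative.
F1 score = 2·TP/(2·TP+FP+FN).
surprise: TP=344, FP=17+43+2+30=92, FN=64+80+55+52=251 → 688/1031 = 0.66731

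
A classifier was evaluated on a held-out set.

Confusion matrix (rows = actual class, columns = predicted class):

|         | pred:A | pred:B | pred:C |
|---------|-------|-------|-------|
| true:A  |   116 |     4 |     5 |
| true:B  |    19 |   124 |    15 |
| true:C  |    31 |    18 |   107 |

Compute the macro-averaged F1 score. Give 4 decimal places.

0.7897

Per-class F1 score (2·TP/(2·TP+FP+FN)):
  A: TP=116, FP=19+31=50, FN=4+5=9 → 232/291 = 0.79725
  B: TP=124, FP=4+18=22, FN=19+15=34 → 248/304 = 0.81579
  C: TP=107, FP=5+15=20, FN=31+18=49 → 214/283 = 0.75618
Macro-F1 score = mean = (0.79725 + 0.81579 + 0.75618) / 3 = 0.7897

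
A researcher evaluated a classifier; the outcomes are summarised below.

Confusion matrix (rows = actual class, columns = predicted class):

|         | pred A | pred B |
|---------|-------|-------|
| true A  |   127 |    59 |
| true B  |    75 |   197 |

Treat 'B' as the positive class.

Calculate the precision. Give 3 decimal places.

Precision = TP/(TP+FP) = 197/(197+59) = 197/256 = 0.770

0.770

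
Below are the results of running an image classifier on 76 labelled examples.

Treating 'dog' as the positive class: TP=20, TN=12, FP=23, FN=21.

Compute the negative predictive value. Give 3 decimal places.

0.364

NPV = TN/(TN+FN) = 12/(12+21) = 0.364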